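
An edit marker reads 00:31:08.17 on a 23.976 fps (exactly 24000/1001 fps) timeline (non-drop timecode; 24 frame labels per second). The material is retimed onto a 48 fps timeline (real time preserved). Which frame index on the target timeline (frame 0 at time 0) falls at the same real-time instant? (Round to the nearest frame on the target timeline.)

frame 89788

Source frame index: (0×3600 + 31×60 + 8) × 24 + 17 = 44849.
Real time: 44849 / (24000/1001) = 44893849/24000 s.
Target frame: (44893849/24000) × (48) = 44893849/500 ≈ 89787.698 → 89788.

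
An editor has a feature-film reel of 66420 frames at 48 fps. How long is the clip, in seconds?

1383.75 seconds

Running time = 66420 / (48) = 1383.75 s.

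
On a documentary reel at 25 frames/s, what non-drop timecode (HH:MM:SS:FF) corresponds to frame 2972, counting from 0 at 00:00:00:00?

00:01:58:22

2972 ÷ 25 = 118 full seconds, remainder 22 frames.
118 s = 0 h 1 min 58 s.
Timecode: 00:01:58:22.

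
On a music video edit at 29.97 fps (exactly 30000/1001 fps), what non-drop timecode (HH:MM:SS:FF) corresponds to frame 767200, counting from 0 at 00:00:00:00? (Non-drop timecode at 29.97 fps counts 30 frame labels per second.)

07:06:13:10

767200 ÷ 30 = 25573 full seconds, remainder 10 frames.
25573 s = 7 h 6 min 13 s.
Timecode: 07:06:13:10.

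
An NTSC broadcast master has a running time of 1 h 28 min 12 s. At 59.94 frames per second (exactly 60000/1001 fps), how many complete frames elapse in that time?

317202 frames

1 h 28 min 12 s = 5292 s.
Frames = 5292 × 60000/1001 = 45360000/143 ≈ 317202.7972.
Complete frames: 317202.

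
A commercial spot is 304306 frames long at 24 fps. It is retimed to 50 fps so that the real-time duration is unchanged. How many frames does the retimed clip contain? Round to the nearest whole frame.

Frames at target rate = 304306 × (50) / (24) = 3803825/6 ≈ 633970.833.
Nearest whole frame: 633971.

633971 frames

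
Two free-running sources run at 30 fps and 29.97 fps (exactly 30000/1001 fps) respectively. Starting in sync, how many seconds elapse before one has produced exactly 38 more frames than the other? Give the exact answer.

The gap grows by |30000/1001 − 30| = 30/1001 frames per second.
Time for a 38-frame gap: 38 ÷ (30/1001) = 19019/15 s.

19019/15 seconds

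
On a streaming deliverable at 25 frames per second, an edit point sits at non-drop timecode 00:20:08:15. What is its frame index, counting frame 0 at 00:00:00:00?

Total seconds to the label: (0 × 3600 + 20 × 60 + 8) = 1208.
Frame index = 1208 × 25 + 15 = 30215.

30215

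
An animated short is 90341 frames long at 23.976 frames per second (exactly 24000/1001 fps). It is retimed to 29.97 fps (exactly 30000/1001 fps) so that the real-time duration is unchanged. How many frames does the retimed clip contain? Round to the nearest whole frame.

Frames at target rate = 90341 × (30000/1001) / (24000/1001) = 451705/4 ≈ 112926.250.
Nearest whole frame: 112926.

112926 frames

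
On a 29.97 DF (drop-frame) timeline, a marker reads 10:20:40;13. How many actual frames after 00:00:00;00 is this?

As if non-drop at 30 labels/s: (10 × 3600 + 20 × 60 + 40) × 30 + 13 = 1117213.
Minute boundaries passed: 620; those not divisible by 10: 620 − 62 = 558; dropped labels = 2 × 558 = 1116.
Actual frame index = 1117213 − 1116 = 1116097.

1116097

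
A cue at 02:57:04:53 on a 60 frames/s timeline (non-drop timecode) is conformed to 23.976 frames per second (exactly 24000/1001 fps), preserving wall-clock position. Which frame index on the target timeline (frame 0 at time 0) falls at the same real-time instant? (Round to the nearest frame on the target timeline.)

frame 254742

Source frame index: (2×3600 + 57×60 + 4) × 60 + 53 = 637493.
Real time: 637493 / (60) = 637493/60 s.
Target frame: (637493/60) × (24000/1001) = 254997200/1001 ≈ 254742.458 → 254742.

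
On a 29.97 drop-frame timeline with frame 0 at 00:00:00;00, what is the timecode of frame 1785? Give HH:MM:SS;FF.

00:00:59;15

Ten DF minutes hold 17982 frames, so frame 1785 lies in block 0 (frames 0–17981) with 1785 frames into that block.
The block's first minute is 1800 frames and the rest 1798 each; 1785 frames reaches minute 0, so 0 × 18 + 0 × 2 = 0 labels have been skipped so far.
Adding those back, label number 1785 + 0 = 1785 at 30 labels/s is 59 s + 15 f = 0 h 0 min 59 s frame 15, i.e. 00:00:59;15.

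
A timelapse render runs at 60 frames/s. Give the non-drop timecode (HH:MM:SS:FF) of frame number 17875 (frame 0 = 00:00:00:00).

00:04:57:55

17875 ÷ 60 = 297 full seconds, remainder 55 frames.
297 s = 0 h 4 min 57 s.
Timecode: 00:04:57:55.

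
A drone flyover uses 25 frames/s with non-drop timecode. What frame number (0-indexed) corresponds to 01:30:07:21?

frame 135196

Total seconds to the label: (1 × 3600 + 30 × 60 + 7) = 5407.
Frame index = 5407 × 25 + 21 = 135196.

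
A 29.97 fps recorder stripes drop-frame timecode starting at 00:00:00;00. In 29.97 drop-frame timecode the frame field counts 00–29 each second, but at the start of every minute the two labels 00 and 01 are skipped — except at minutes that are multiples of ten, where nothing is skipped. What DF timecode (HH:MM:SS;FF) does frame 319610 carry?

Ten DF minutes hold 17982 frames, so frame 319610 lies in block 17 (frames 305694–323675) with 13916 frames into that block.
The block's first minute is 1800 frames and the rest 1798 each; 13916 frames reaches minute 7, so 17 × 18 + 7 × 2 = 320 labels have been skipped so far.
Adding those back, label number 319610 + 320 = 319930 at 30 labels/s is 10664 s + 10 f = 2 h 57 min 44 s frame 10, i.e. 02:57:44;10.

02:57:44;10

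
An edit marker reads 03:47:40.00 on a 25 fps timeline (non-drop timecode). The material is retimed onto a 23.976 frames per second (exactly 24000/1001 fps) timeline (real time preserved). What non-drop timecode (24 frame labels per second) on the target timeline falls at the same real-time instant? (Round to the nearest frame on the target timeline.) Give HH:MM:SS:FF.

Source frame index: (3×3600 + 47×60 + 40) × 25 + 0 = 341500.
Real time: 341500 / (25) = 13660 s.
Target frame: (13660) × (24000/1001) = 327840000/1001 ≈ 327512.488 → 327512.
At 24 labels/s: frame 327512 → 03:47:26:08.

03:47:26:08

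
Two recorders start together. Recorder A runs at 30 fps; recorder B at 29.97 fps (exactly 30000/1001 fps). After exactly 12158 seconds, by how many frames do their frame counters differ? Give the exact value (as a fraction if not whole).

A emits 30 × 12158 = 364740 frames; B emits 30000/1001 × 12158 = 364740000/1001.
Difference = 364740/1001 frames (≈ 364.3756); B is behind A.

364740/1001 frames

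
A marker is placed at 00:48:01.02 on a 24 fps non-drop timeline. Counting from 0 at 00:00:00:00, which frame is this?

frame 69146

Total seconds to the label: (0 × 3600 + 48 × 60 + 1) = 2881.
Frame index = 2881 × 24 + 2 = 69146.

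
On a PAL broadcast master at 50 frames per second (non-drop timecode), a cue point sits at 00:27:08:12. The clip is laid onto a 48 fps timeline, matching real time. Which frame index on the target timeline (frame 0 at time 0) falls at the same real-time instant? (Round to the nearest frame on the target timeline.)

Source frame index: (0×3600 + 27×60 + 8) × 50 + 12 = 81412.
Real time: 81412 / (50) = 40706/25 s.
Target frame: (40706/25) × (48) = 1953888/25 ≈ 78155.520 → 78156.

frame 78156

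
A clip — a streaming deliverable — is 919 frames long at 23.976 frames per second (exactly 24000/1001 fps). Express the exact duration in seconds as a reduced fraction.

919919/24000 seconds

Running time = 919 ÷ (24000/1001) = 919 × 1001/24000 = 919919/24000 s.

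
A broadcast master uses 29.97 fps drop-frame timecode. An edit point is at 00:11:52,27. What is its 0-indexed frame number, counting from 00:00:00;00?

As if non-drop at 30 labels/s: (0 × 3600 + 11 × 60 + 52) × 30 + 27 = 21387.
Minute boundaries passed: 11; those not divisible by 10: 11 − 1 = 10; dropped labels = 2 × 10 = 20.
Actual frame index = 21387 − 20 = 21367.

21367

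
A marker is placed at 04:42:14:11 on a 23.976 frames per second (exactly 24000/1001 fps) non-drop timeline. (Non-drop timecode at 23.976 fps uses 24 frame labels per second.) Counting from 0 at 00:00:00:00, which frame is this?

Total seconds to the label: (4 × 3600 + 42 × 60 + 14) = 16934.
Frame index = 16934 × 24 + 11 = 406427.

406427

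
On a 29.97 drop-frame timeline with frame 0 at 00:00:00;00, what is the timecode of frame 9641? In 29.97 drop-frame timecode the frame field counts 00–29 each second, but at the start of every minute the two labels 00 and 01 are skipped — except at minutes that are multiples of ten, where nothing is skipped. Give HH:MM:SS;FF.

Ten DF minutes hold 17982 frames, so frame 9641 lies in block 0 (frames 0–17981) with 9641 frames into that block.
The block's first minute is 1800 frames and the rest 1798 each; 9641 frames reaches minute 5, so 0 × 18 + 5 × 2 = 10 labels have been skipped so far.
Adding those back, label number 9641 + 10 = 9651 at 30 labels/s is 321 s + 21 f = 0 h 5 min 21 s frame 21, i.e. 00:05:21;21.

00:05:21;21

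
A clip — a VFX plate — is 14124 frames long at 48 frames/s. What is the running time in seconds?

Running time = 14124 / (48) = 294.25 s.

294.25 seconds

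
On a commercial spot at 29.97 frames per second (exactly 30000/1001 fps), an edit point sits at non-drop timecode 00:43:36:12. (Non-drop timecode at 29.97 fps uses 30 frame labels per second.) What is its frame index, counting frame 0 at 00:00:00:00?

frame 78492

Total seconds to the label: (0 × 3600 + 43 × 60 + 36) = 2616.
Frame index = 2616 × 30 + 12 = 78492.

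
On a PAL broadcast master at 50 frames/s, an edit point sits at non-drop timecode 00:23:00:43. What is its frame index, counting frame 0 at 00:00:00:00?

frame 69043

Total seconds to the label: (0 × 3600 + 23 × 60 + 0) = 1380.
Frame index = 1380 × 50 + 43 = 69043.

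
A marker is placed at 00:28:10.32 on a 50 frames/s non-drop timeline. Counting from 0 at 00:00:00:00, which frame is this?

Total seconds to the label: (0 × 3600 + 28 × 60 + 10) = 1690.
Frame index = 1690 × 50 + 32 = 84532.

84532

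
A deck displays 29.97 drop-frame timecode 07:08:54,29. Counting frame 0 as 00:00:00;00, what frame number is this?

771277

As if non-drop at 30 labels/s: (7 × 3600 + 8 × 60 + 54) × 30 + 29 = 772049.
Minute boundaries passed: 428; those not divisible by 10: 428 − 42 = 386; dropped labels = 2 × 386 = 772.
Actual frame index = 772049 − 772 = 771277.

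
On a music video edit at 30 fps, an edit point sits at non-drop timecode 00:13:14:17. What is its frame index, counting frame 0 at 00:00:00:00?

Total seconds to the label: (0 × 3600 + 13 × 60 + 14) = 794.
Frame index = 794 × 30 + 17 = 23837.

frame 23837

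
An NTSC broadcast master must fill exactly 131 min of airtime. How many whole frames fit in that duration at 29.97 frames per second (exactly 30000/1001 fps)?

131 min = 7860 s.
Frames = 7860 × 30000/1001 = 235800000/1001 ≈ 235564.4356.
Complete frames: 235564.

235564 frames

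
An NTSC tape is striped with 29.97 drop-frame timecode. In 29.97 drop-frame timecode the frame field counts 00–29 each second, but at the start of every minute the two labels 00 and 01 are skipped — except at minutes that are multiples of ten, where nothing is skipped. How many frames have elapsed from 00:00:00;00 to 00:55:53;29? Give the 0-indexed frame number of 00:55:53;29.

As if non-drop at 30 labels/s: (0 × 3600 + 55 × 60 + 53) × 30 + 29 = 100619.
Minute boundaries passed: 55; those not divisible by 10: 55 − 5 = 50; dropped labels = 2 × 50 = 100.
Actual frame index = 100619 − 100 = 100519.

100519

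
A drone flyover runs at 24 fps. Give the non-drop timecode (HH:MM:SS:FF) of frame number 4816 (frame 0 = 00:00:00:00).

00:03:20:16

4816 ÷ 24 = 200 full seconds, remainder 16 frames.
200 s = 0 h 3 min 20 s.
Timecode: 00:03:20:16.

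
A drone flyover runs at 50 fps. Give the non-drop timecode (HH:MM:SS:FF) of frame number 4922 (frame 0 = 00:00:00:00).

4922 ÷ 50 = 98 full seconds, remainder 22 frames.
98 s = 0 h 1 min 38 s.
Timecode: 00:01:38:22.

00:01:38:22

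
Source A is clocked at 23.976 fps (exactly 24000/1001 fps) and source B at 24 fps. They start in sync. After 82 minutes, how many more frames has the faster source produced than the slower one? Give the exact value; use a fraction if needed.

82 min = 4920 s.
A emits 24000/1001 × 4920 = 118080000/1001 frames; B emits 24 × 4920 = 118080.
Difference = 118080/1001 frames (≈ 117.9620); B is ahead of A.

118080/1001 frames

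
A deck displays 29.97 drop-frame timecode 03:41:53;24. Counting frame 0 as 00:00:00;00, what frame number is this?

As if non-drop at 30 labels/s: (3 × 3600 + 41 × 60 + 53) × 30 + 24 = 399414.
Minute boundaries passed: 221; those not divisible by 10: 221 − 22 = 199; dropped labels = 2 × 199 = 398.
Actual frame index = 399414 − 398 = 399016.

399016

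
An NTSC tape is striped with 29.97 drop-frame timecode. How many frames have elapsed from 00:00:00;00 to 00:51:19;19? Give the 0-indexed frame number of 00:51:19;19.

As if non-drop at 30 labels/s: (0 × 3600 + 51 × 60 + 19) × 30 + 19 = 92389.
Minute boundaries passed: 51; those not divisible by 10: 51 − 5 = 46; dropped labels = 2 × 46 = 92.
Actual frame index = 92389 − 92 = 92297.

92297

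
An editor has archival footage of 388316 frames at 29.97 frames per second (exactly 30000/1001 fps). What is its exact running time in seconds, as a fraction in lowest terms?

97176079/7500 seconds

Running time = 388316 ÷ (30000/1001) = 388316 × 1001/30000 = 97176079/7500 s.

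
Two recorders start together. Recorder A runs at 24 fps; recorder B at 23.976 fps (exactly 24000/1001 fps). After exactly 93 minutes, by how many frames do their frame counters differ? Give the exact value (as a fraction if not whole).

133920/1001 frames

93 min = 5580 s.
A emits 24 × 5580 = 133920 frames; B emits 24000/1001 × 5580 = 133920000/1001.
Difference = 133920/1001 frames (≈ 133.7862); B is behind A.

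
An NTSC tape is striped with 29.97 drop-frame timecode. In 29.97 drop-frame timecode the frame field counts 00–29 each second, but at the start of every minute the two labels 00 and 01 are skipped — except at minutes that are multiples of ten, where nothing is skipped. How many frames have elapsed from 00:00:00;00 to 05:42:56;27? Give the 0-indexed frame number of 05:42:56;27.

616691

Complete 10-minute blocks: 34, each 17982 frames → 611388.
Remaining 2 whole minutes in the current block: 1800 + 1 × 1798 = 3598 frames.
Within the current minute: 56 × 30 + 27 − 2 = 1705 (labels ;00/;01 skipped at this minute). Total = 611388 + 3598 + 1705 = 616691.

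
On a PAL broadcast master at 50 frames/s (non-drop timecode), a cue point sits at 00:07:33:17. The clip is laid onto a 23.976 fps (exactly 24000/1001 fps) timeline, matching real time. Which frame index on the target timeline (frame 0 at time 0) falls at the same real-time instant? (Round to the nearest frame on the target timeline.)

frame 10869

Source frame index: (0×3600 + 7×60 + 33) × 50 + 17 = 22667.
Real time: 22667 / (50) = 22667/50 s.
Target frame: (22667/50) × (24000/1001) = 10880160/1001 ≈ 10869.291 → 10869.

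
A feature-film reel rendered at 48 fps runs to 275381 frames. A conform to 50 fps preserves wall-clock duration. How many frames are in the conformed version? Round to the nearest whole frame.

Frames at target rate = 275381 × (50) / (48) = 6884525/24 ≈ 286855.208.
Nearest whole frame: 286855.

286855 frames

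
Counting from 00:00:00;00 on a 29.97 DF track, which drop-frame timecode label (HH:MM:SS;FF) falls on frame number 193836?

Each 10-minute DF block holds 10 × 60 × 30 − 9 × 2 = 17982 frames. 193836 ÷ 17982 → 10 full blocks, remainder 14016.
Within the partial block the first minute is 1800 frames and each further minute 1798, so 7 further minute boundaries passed. Total skipped labels = 18 × 10 + 2 × 7 = 194.
Non-drop label index = 193836 + 194 = 194030; at 30 labels/s that is 01:47:47:20, i.e. DF 01:47:47;20.

01:47:47;20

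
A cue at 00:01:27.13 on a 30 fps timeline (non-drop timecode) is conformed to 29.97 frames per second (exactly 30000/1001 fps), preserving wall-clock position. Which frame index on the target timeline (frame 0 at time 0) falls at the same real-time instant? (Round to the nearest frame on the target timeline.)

frame 2620

Source frame index: (0×3600 + 1×60 + 27) × 30 + 13 = 2623.
Real time: 2623 / (30) = 2623/30 s.
Target frame: (2623/30) × (30000/1001) = 2623000/1001 ≈ 2620.380 → 2620.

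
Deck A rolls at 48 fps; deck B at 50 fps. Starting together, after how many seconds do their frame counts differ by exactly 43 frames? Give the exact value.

The gap grows by |50 − 48| = 2 frames per second.
Time for a 43-frame gap: 43 ÷ (2) = 21.5 s.

21.5 seconds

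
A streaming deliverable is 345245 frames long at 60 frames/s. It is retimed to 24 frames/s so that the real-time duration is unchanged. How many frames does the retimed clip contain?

Target frames = source frames × (target rate / source rate) = 345245 × (24)/(60) = 345245 × 2/5 = 138098.

138098 frames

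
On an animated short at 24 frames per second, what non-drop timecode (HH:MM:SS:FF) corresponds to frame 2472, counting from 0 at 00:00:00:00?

2472 ÷ 24 = 103 full seconds, remainder 0 frames.
103 s = 0 h 1 min 43 s.
Timecode: 00:01:43:00.

00:01:43:00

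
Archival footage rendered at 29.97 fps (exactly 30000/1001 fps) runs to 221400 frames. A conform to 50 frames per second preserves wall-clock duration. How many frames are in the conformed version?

369369 frames

Target frames = source frames × (target rate / source rate) = 221400 × (50)/(30000/1001) = 221400 × 1001/600 = 369369.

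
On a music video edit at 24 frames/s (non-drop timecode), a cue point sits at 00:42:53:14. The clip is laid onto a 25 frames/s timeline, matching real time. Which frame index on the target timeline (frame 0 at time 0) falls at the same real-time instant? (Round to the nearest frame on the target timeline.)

frame 64340

Source frame index: (0×3600 + 42×60 + 53) × 24 + 14 = 61766.
Real time: 61766 / (24) = 30883/12 s.
Target frame: (30883/12) × (25) = 772075/12 ≈ 64339.583 → 64340.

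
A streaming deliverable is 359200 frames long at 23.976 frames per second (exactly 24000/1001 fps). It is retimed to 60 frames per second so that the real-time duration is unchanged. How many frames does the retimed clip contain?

Target frames = source frames × (target rate / source rate) = 359200 × (60)/(24000/1001) = 359200 × 1001/400 = 898898.

898898 frames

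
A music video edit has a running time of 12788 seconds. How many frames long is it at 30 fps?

Frames = 12788 × 30 = 383640.

383640 frames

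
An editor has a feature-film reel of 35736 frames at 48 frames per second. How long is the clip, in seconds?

744.5 seconds

Running time = 35736 / (48) = 744.5 s.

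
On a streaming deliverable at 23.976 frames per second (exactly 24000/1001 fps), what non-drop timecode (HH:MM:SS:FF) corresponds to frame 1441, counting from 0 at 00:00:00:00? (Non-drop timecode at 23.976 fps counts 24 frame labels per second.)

00:01:00:01

1441 ÷ 24 = 60 full seconds, remainder 1 frame.
60 s = 0 h 1 min 0 s.
Timecode: 00:01:00:01.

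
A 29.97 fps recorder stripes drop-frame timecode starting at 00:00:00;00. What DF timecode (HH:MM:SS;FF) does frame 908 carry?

00:00:30;08

Each 10-minute DF block holds 10 × 60 × 30 − 9 × 2 = 17982 frames. 908 ÷ 17982 → 0 full blocks, remainder 908.
Within the partial block the first minute is 1800 frames and each further minute 1798, so 0 further minute boundaries passed. Total skipped labels = 18 × 0 + 2 × 0 = 0.
Non-drop label index = 908 + 0 = 908; at 30 labels/s that is 00:00:30:08, i.e. DF 00:00:30;08.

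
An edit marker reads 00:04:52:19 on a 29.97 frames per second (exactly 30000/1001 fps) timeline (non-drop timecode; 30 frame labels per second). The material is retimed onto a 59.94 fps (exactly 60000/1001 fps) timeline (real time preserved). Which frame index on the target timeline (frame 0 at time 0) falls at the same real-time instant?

frame 17558

Source frame index: (0×3600 + 4×60 + 52) × 30 + 19 = 8779.
Real time: 8779 / (30000/1001) = 8787779/30000 s.
Target frame: (8787779/30000) × (60000/1001) = 17558.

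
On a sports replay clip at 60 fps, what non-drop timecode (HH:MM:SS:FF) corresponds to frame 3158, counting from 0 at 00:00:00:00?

00:00:52:38

3158 ÷ 60 = 52 full seconds, remainder 38 frames.
52 s = 0 h 0 min 52 s.
Timecode: 00:00:52:38.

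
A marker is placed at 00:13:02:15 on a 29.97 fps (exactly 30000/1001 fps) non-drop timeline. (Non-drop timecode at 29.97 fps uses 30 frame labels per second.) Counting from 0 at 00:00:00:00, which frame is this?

frame 23475

Total seconds to the label: (0 × 3600 + 13 × 60 + 2) = 782.
Frame index = 782 × 30 + 15 = 23475.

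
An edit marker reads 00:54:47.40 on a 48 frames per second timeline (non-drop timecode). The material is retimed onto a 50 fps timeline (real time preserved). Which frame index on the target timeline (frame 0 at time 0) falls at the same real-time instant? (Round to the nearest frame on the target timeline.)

frame 164392

Source frame index: (0×3600 + 54×60 + 47) × 48 + 40 = 157816.
Real time: 157816 / (48) = 19727/6 s.
Target frame: (19727/6) × (50) = 493175/3 ≈ 164391.667 → 164392.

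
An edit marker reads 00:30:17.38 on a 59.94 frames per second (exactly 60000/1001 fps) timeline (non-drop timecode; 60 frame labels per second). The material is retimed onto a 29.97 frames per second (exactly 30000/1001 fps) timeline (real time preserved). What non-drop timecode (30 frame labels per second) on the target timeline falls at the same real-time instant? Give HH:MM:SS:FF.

00:30:17:19

Source frame index: (0×3600 + 30×60 + 17) × 60 + 38 = 109058.
Real time: 109058 / (60000/1001) = 54583529/30000 s.
Target frame: (54583529/30000) × (30000/1001) = 54529.
At 30 labels/s: frame 54529 → 00:30:17:19.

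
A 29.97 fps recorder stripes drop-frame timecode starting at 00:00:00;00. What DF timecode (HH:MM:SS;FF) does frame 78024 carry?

Each 10-minute DF block holds 10 × 60 × 30 − 9 × 2 = 17982 frames. 78024 ÷ 17982 → 4 full blocks, remainder 6096.
Within the partial block the first minute is 1800 frames and each further minute 1798, so 3 further minute boundaries passed. Total skipped labels = 18 × 4 + 2 × 3 = 78.
Non-drop label index = 78024 + 78 = 78102; at 30 labels/s that is 00:43:23:12, i.e. DF 00:43:23;12.

00:43:23;12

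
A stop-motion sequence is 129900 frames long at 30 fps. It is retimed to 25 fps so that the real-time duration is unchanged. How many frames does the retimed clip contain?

108250 frames

Target frames = source frames × (target rate / source rate) = 129900 × (25)/(30) = 129900 × 5/6 = 108250.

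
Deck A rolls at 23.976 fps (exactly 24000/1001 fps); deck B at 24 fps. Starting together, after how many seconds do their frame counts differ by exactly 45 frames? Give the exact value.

The gap grows by |24 − 24000/1001| = 24/1001 frames per second.
Time for a 45-frame gap: 45 ÷ (24/1001) = 1876.875 s.

1876.875 seconds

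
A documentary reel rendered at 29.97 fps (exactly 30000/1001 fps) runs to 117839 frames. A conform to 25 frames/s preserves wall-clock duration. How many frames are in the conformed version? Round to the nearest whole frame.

98297 frames

Frames at target rate = 117839 × (25) / (30000/1001) = 117956839/1200 ≈ 98297.366.
Nearest whole frame: 98297.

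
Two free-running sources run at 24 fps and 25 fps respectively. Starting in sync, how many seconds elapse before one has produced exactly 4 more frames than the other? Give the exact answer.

The gap grows by |25 − 24| = 1 frame per second.
Time for a 4-frame gap: 4 ÷ (1) = 4 s.

4 seconds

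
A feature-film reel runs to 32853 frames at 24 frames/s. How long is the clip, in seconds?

Running time = 32853 / (24) = 1368.875 s.

1368.875 seconds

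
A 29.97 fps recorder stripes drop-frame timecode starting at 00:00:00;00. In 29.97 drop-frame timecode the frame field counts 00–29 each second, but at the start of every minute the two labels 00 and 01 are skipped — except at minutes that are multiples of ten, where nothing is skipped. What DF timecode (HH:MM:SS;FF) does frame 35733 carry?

00:19:52;09

Ten DF minutes hold 17982 frames, so frame 35733 lies in block 1 (frames 17982–35963) with 17751 frames into that block.
The block's first minute is 1800 frames and the rest 1798 each; 17751 frames reaches minute 9, so 1 × 18 + 9 × 2 = 36 labels have been skipped so far.
Adding those back, label number 35733 + 36 = 35769 at 30 labels/s is 1192 s + 9 f = 0 h 19 min 52 s frame 9, i.e. 00:19:52;09.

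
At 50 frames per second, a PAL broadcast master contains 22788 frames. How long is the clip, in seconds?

455.76 seconds

Running time = 22788 / (50) = 455.76 s.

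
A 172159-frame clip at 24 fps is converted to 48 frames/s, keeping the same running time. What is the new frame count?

344318 frames

Target frames = source frames × (target rate / source rate) = 172159 × (48)/(24) = 172159 × 2 = 344318.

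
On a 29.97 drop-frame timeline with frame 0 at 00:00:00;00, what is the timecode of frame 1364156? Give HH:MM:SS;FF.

12:38:37;12

Each 10-minute DF block holds 10 × 60 × 30 − 9 × 2 = 17982 frames. 1364156 ÷ 17982 → 75 full blocks, remainder 15506.
Within the partial block the first minute is 1800 frames and each further minute 1798, so 8 further minute boundaries passed. Total skipped labels = 18 × 75 + 2 × 8 = 1366.
Non-drop label index = 1364156 + 1366 = 1365522; at 30 labels/s that is 12:38:37:12, i.e. DF 12:38:37;12.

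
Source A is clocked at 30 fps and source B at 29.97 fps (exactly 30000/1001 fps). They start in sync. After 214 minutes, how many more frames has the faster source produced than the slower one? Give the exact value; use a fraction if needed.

214 min = 12840 s.
A emits 30 × 12840 = 385200 frames; B emits 30000/1001 × 12840 = 385200000/1001.
Difference = 385200/1001 frames (≈ 384.8152); B is behind A.

385200/1001 frames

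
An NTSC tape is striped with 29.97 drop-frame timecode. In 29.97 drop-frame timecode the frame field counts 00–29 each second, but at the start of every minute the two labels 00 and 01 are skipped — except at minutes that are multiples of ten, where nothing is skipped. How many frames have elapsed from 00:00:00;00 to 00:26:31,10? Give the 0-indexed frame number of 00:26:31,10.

As if non-drop at 30 labels/s: (0 × 3600 + 26 × 60 + 31) × 30 + 10 = 47740.
Minute boundaries passed: 26; those not divisible by 10: 26 − 2 = 24; dropped labels = 2 × 24 = 48.
Actual frame index = 47740 − 48 = 47692.

47692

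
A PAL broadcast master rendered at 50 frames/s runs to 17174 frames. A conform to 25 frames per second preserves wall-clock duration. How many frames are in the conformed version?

Target frames = source frames × (target rate / source rate) = 17174 × (25)/(50) = 17174 × 1/2 = 8587.

8587 frames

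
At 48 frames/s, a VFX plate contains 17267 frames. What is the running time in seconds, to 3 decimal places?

Running time = 17267 × 1/48 = 17267/48 s ≈ 359.729 s.

359.729 seconds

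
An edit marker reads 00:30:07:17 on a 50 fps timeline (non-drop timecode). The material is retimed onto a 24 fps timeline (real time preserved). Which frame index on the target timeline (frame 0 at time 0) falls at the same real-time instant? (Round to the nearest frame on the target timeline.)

frame 43376

Source frame index: (0×3600 + 30×60 + 7) × 50 + 17 = 90367.
Real time: 90367 / (50) = 90367/50 s.
Target frame: (90367/50) × (24) = 1084404/25 ≈ 43376.160 → 43376.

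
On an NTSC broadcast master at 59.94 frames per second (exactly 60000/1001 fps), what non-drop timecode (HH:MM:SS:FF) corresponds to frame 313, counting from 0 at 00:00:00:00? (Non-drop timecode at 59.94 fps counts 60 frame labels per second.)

00:00:05:13

313 ÷ 60 = 5 full seconds, remainder 13 frames.
5 s = 0 h 0 min 5 s.
Timecode: 00:00:05:13.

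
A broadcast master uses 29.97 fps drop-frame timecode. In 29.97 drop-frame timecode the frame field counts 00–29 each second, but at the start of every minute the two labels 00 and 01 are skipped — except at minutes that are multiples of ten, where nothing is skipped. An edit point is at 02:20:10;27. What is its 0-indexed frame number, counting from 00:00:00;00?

As if non-drop at 30 labels/s: (2 × 3600 + 20 × 60 + 10) × 30 + 27 = 252327.
Minute boundaries passed: 140; those not divisible by 10: 140 − 14 = 126; dropped labels = 2 × 126 = 252.
Actual frame index = 252327 − 252 = 252075.

252075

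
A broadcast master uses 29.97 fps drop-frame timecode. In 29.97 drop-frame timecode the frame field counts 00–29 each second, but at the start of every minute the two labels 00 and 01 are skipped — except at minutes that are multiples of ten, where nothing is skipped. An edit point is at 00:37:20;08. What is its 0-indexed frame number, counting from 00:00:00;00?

Complete 10-minute blocks: 3, each 17982 frames → 53946.
Remaining 7 whole minutes in the current block: 1800 + 6 × 1798 = 12588 frames.
Within the current minute: 20 × 30 + 8 − 2 = 606 (labels ;00/;01 skipped at this minute). Total = 53946 + 12588 + 606 = 67140.

67140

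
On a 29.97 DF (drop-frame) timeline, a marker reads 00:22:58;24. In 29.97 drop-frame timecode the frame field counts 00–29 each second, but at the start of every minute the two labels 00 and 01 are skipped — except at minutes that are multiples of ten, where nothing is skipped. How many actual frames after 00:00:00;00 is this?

As if non-drop at 30 labels/s: (0 × 3600 + 22 × 60 + 58) × 30 + 24 = 41364.
Minute boundaries passed: 22; those not divisible by 10: 22 − 2 = 20; dropped labels = 2 × 20 = 40.
Actual frame index = 41364 − 40 = 41324.

41324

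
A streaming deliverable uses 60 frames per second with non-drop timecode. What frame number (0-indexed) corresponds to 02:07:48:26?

Total seconds to the label: (2 × 3600 + 7 × 60 + 48) = 7668.
Frame index = 7668 × 60 + 26 = 460106.

460106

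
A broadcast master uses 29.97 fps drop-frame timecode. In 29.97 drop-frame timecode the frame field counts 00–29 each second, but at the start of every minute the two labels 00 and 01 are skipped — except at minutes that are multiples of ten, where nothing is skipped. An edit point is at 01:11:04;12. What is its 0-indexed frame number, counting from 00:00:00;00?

127804

Complete 10-minute blocks: 7, each 17982 frames → 125874.
Remaining 1 whole minute in the current block: 1800 + 0 × 1798 = 1800 frames.
Within the current minute: 4 × 30 + 12 − 2 = 130 (labels ;00/;01 skipped at this minute). Total = 125874 + 1800 + 130 = 127804.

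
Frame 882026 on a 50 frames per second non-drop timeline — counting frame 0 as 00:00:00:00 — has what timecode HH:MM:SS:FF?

04:54:00:26

882026 ÷ 50 = 17640 full seconds, remainder 26 frames.
17640 s = 4 h 54 min 0 s.
Timecode: 04:54:00:26.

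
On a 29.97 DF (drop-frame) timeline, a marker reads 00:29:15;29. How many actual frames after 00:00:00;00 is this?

52625

Complete 10-minute blocks: 2, each 17982 frames → 35964.
Remaining 9 whole minutes in the current block: 1800 + 8 × 1798 = 16184 frames.
Within the current minute: 15 × 30 + 29 − 2 = 477 (labels ;00/;01 skipped at this minute). Total = 35964 + 16184 + 477 = 52625.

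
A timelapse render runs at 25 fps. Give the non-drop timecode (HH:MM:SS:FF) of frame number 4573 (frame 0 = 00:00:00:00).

00:03:02:23

4573 ÷ 25 = 182 full seconds, remainder 23 frames.
182 s = 0 h 3 min 2 s.
Timecode: 00:03:02:23.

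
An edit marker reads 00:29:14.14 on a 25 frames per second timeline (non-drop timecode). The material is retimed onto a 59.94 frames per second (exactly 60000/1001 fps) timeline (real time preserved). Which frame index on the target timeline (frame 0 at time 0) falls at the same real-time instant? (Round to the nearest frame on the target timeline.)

Source frame index: (0×3600 + 29×60 + 14) × 25 + 14 = 43864.
Real time: 43864 / (25) = 43864/25 s.
Target frame: (43864/25) × (60000/1001) = 105273600/1001 ≈ 105168.432 → 105168.

frame 105168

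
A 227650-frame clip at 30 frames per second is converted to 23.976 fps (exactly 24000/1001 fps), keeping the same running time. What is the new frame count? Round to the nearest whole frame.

Frames at target rate = 227650 × (24000/1001) / (30) = 182120000/1001 ≈ 181938.062.
Nearest whole frame: 181938.

181938 frames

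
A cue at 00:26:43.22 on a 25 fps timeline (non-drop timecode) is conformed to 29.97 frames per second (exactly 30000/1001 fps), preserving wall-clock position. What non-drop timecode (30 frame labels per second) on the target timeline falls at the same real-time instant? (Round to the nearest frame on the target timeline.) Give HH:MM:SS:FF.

Source frame index: (0×3600 + 26×60 + 43) × 25 + 22 = 40097.
Real time: 40097 / (25) = 40097/25 s.
Target frame: (40097/25) × (30000/1001) = 48116400/1001 ≈ 48068.332 → 48068.
At 30 labels/s: frame 48068 → 00:26:42:08.

00:26:42:08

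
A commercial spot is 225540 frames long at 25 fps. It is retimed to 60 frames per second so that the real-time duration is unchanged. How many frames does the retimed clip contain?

Target frames = source frames × (target rate / source rate) = 225540 × (60)/(25) = 225540 × 12/5 = 541296.

541296 frames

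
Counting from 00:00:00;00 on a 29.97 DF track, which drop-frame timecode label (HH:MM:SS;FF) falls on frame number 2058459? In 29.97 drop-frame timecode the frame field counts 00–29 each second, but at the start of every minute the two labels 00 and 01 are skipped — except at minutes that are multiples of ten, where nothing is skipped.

19:04:43;29

Each 10-minute DF block holds 10 × 60 × 30 − 9 × 2 = 17982 frames. 2058459 ÷ 17982 → 114 full blocks, remainder 8511.
Within the partial block the first minute is 1800 frames and each further minute 1798, so 4 further minute boundaries passed. Total skipped labels = 18 × 114 + 2 × 4 = 2060.
Non-drop label index = 2058459 + 2060 = 2060519; at 30 labels/s that is 19:04:43:29, i.e. DF 19:04:43;29.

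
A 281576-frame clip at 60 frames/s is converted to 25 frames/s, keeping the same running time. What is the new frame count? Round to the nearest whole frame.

Frames at target rate = 281576 × (25) / (60) = 351970/3 ≈ 117323.333.
Nearest whole frame: 117323.

117323 frames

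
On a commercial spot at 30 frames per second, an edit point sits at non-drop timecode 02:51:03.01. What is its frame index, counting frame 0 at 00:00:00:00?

Total seconds to the label: (2 × 3600 + 51 × 60 + 3) = 10263.
Frame index = 10263 × 30 + 1 = 307891.

307891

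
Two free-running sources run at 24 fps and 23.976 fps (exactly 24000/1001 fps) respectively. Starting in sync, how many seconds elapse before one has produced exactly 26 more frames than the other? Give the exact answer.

13013/12 seconds

The gap grows by |24000/1001 − 24| = 24/1001 frames per second.
Time for a 26-frame gap: 26 ÷ (24/1001) = 13013/12 s.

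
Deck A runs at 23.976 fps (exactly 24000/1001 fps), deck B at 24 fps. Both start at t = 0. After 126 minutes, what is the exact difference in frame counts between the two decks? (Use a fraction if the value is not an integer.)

126 min = 7560 s.
A emits 24000/1001 × 7560 = 25920000/143 frames; B emits 24 × 7560 = 181440.
Difference = 25920/143 frames (≈ 181.2587); B is ahead of A.

25920/143 frames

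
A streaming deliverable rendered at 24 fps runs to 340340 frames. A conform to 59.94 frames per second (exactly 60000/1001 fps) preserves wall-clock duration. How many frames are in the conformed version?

850000 frames

Target frames = source frames × (target rate / source rate) = 340340 × (60000/1001)/(24) = 340340 × 2500/1001 = 850000.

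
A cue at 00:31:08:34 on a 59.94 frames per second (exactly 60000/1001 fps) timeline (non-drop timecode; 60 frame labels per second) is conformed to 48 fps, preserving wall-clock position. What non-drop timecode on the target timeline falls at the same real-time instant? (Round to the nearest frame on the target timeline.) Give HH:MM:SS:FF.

00:31:10:21

Source frame index: (0×3600 + 31×60 + 8) × 60 + 34 = 112114.
Real time: 112114 / (60000/1001) = 56113057/30000 s.
Target frame: (56113057/30000) × (48) = 56113057/625 ≈ 89780.891 → 89781.
At 48 labels/s: frame 89781 → 00:31:10:21.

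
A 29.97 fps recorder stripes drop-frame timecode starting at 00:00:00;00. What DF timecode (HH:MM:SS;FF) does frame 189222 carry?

01:45:13;22

Each 10-minute DF block holds 10 × 60 × 30 − 9 × 2 = 17982 frames. 189222 ÷ 17982 → 10 full blocks, remainder 9402.
Within the partial block the first minute is 1800 frames and each further minute 1798, so 5 further minute boundaries passed. Total skipped labels = 18 × 10 + 2 × 5 = 190.
Non-drop label index = 189222 + 190 = 189412; at 30 labels/s that is 01:45:13:22, i.e. DF 01:45:13;22.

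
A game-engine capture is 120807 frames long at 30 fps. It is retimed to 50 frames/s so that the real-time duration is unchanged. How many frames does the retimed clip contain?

201345 frames

Target frames = source frames × (target rate / source rate) = 120807 × (50)/(30) = 120807 × 5/3 = 201345.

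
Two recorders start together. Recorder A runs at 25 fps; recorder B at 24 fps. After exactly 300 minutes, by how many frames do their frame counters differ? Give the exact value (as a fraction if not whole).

18000 frames

300 min = 18000 s.
A emits 25 × 18000 = 450000 frames; B emits 24 × 18000 = 432000.
Difference = 18000 frames; B is behind A.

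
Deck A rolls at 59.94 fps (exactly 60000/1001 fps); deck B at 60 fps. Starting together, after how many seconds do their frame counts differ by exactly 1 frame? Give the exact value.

The gap grows by |60 − 60000/1001| = 60/1001 frames per second.
Time for a 1-frame gap: 1 ÷ (60/1001) = 1001/60 s.

1001/60 seconds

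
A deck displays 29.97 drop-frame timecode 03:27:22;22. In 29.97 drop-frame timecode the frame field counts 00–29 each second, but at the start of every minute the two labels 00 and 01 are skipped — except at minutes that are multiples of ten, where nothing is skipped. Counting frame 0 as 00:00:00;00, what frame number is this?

372908

As if non-drop at 30 labels/s: (3 × 3600 + 27 × 60 + 22) × 30 + 22 = 373282.
Minute boundaries passed: 207; those not divisible by 10: 207 − 20 = 187; dropped labels = 2 × 187 = 374.
Actual frame index = 373282 − 374 = 372908.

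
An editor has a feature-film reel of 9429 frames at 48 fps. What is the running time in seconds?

196.4375 seconds

Running time = 9429 / (48) = 196.4375 s.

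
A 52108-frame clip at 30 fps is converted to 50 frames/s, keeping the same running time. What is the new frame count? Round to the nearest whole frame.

86847 frames

Frames at target rate = 52108 × (50) / (30) = 260540/3 ≈ 86846.667.
Nearest whole frame: 86847.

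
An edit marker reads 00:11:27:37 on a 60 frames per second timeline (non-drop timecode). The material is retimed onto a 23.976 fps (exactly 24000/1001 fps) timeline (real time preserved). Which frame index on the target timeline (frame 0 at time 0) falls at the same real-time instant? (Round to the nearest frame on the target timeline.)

Source frame index: (0×3600 + 11×60 + 27) × 60 + 37 = 41257.
Real time: 41257 / (60) = 41257/60 s.
Target frame: (41257/60) × (24000/1001) = 16502800/1001 ≈ 16486.314 → 16486.

frame 16486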